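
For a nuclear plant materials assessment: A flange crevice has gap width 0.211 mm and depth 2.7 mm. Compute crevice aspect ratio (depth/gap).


Aspect ratio = depth / gap
Ratio = 2.7 / 0.211 = 12.8

12.8


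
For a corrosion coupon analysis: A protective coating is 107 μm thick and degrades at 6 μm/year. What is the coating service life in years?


Service life = thickness / degradation rate
Life = 107 / 6 = 17.8 years

17.8 years


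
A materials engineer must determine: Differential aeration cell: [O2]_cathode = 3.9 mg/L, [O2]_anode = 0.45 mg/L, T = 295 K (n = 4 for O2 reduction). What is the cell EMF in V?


Apply the Nernst concentration-cell relation: E = (RT/nF)*ln(C_cathode/C_anode)
RT/nF = 8.314*295/(4*96485) = 0.00635495 V
ln(3.9/0.45) = 2.15948
E = 0.00635495 * 2.15948 = 0.01372 V

0.01372 V


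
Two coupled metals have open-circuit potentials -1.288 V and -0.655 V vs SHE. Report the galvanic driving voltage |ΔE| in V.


Driving voltage is the absolute potential difference.
|ΔE| = |-1.288 − (-0.655)| = 0.633 V

0.633 V


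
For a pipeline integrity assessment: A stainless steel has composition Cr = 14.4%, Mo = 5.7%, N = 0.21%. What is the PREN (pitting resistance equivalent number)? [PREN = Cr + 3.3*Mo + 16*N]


Apply the PREN formula: PREN = Cr + 3.3*Mo + 16*N
PREN = 14.4 + 3.3*5.7 + 16*0.21
PREN = 14.4 + 18.81 + 3.36 = 36.57

36.57


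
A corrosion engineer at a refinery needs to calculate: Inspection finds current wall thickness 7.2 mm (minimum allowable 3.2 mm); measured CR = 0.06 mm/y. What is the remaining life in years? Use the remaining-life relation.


Apply the remaining-life relation: RL = (t_current − t_min) / CR
RL = (7.2 − 3.2) / 0.06 = 4.0 / 0.06 = 66.7 years

66.7 years


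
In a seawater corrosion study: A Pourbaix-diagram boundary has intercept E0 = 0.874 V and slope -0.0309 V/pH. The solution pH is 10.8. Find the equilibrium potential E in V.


Apply the Pourbaix line equation: E = E0 + slope*pH
E = 0.874 + (-0.0309)*10.8 = 0.874 + (-0.33372) = 0.54028 V
Rounded to 4 decimal places: E = 0.5403 V

0.5403 V


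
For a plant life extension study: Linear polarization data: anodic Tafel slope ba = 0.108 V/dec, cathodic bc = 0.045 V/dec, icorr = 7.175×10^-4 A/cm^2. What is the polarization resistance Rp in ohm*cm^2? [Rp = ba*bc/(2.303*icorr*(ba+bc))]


Apply the Stern-Geary equation: Rp = ba*bc / (2.303*icorr*(ba+bc))
ba*bc = 0.108*0.045 = 0.00486
ba+bc = 0.153; 2.303*icorr*(ba+bc) = 2.303*7.175×10^-4*0.153 = 2.5281758×10^-4
Rp = 0.00486 / 2.5281758×10^-4 = 19.22 ohm*cm^2

19.22 ohm*cm^2


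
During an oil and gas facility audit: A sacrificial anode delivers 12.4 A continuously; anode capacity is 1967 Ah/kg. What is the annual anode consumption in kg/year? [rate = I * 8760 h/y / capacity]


Annual consumption = current * hours per year / capacity
Rate = 12.4 * 8760 / 1967 = 55.2 kg/year

55.2 kg/year


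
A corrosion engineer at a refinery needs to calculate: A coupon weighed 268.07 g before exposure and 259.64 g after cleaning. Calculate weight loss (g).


Weight loss = initial − final
WL = 268.07 − 259.64 = 8.43 g

8.43 g


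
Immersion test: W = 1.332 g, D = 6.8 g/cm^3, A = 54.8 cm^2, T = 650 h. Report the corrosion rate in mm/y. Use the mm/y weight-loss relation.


Apply the mm/y weight-loss relation: CR = 87600 * W / (D * A * T)
Numerator: 87600 * 1.332 = 116683.2
Denominator: 6.8 * 54.8 * 650 = 242216.0
CR = 116683.2 / 242216.0 = 0.481732 mm/y

0.481732 mm/y


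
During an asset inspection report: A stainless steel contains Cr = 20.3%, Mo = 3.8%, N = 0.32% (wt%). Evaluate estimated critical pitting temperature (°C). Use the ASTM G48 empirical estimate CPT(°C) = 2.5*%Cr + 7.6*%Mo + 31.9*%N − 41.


Apply the ASTM G48 empirical CPT estimate: CPT(°C) = 2.5*%Cr + 7.6*%Mo + 31.9*%N − 41
2.5*20.3 = 50.75; 7.6*3.8 = 28.88; 31.9*0.32 = 10.208
CPT = 50.75 + 28.88 + 10.208 − 41 = 48.838 °C
Rounded to 0.1 °C: CPT ≈ 48.8 °C

48.8 °C


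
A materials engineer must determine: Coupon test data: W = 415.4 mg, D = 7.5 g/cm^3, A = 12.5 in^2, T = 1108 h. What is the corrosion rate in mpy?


Apply the mpy weight-loss relation: CR = 534 * W / (D * A * T)
Numerator: 534 * 415.4 = 221823.6
Denominator: 7.5 * 12.5 * 1108 = 103875.0
CR = 221823.6 / 103875.0 = 2.13549 mpy

2.13549 mpy


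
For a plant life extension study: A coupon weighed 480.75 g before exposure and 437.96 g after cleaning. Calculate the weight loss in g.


Weight loss = initial − final
WL = 480.75 − 437.96 = 42.79 g

42.79 g


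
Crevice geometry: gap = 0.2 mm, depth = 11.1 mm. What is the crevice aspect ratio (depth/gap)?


Aspect ratio = depth / gap
Ratio = 11.1 / 0.2 = 55.5

55.5


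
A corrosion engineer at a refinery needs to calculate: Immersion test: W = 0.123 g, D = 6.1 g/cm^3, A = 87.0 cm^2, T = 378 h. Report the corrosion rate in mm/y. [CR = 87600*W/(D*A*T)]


Apply the mm/y weight-loss relation: CR = 87600 * W / (D * A * T)
Numerator: 87600 * 0.123 = 10774.8
Denominator: 6.1 * 87.0 * 378 = 200604.6
CR = 10774.8 / 200604.6 = 0.0537 mm/y

0.0537 mm/y


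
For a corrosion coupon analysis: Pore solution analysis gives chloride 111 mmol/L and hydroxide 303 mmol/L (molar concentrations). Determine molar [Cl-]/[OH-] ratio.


Threshold parameter = [Cl-] / [OH-] (molar basis; both in mmol/L, so units cancel)
Ratio = 111 / 303 = 0.37

0.37


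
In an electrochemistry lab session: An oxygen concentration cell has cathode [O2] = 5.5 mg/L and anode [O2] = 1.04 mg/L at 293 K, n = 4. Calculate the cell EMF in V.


Apply the Nernst concentration-cell relation: E = (RT/nF)*ln(C_cathode/C_anode)
RT/nF = 8.314*293/(4*96485) = 0.00631187 V
ln(5.5/1.04) = 1.66553
E = 0.00631187 * 1.66553 = 0.01051 V

0.01051 V


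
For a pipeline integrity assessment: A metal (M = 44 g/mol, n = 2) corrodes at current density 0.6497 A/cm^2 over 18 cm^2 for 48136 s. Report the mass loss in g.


Apply Faraday's law: m = i*A*t*M / (n*F)
Total charge passed Q = i*A*t = 0.6497*18*48136 = 562931.2656 C
m = Q*M/(n*F) = 562931.2656*44/(2*96485) = 128.3566 g

128.3566 g


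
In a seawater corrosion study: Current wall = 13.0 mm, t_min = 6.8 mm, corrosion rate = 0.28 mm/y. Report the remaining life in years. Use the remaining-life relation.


Apply the remaining-life relation: RL = (t_current − t_min) / CR
RL = (13.0 − 6.8) / 0.28 = 6.2 / 0.28 = 22.1 years

22.1 years


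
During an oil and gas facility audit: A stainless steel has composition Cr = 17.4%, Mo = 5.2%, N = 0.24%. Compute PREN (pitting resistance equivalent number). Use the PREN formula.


Apply the PREN formula: PREN = Cr + 3.3*Mo + 16*N
PREN = 17.4 + 3.3*5.2 + 16*0.24
PREN = 17.4 + 17.16 + 3.84 = 38.4

38.4


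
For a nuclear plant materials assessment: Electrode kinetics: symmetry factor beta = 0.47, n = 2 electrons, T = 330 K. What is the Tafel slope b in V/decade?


Apply the Tafel slope relation: b = 2.303*R*T/(beta*n*F)
Numerator: 2.303 * 8.314 * 330 = 6318.56
Denominator: 0.47 * 2 * 96485 = 90695.9
b = 6318.56 / 90695.9 = 0.0697 V/decade

0.0697 V/decade


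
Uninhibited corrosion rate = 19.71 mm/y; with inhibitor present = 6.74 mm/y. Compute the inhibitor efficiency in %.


Apply the inhibitor-efficiency definition: IE = (CR_blank − CR_inh)/CR_blank × 100
IE = (19.71 − 6.74) / 19.71 × 100
IE = 12.97 / 19.71 × 100 = 65.8 %

65.8 %


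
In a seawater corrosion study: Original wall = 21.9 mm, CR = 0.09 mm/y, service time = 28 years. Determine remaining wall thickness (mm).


Remaining wall = original − CR × time
t = 21.9 − 0.09*28 = 21.9 − 2.52 = 19.38 mm

19.38 mm


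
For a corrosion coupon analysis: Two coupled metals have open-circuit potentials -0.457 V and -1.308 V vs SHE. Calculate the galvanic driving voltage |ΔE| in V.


Driving voltage is the absolute potential difference.
|ΔE| = |-0.457 − (-1.308)| = 0.851 V

0.851 V


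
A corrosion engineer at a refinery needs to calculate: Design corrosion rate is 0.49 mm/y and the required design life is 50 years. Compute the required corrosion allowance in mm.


Corrosion allowance = CR × design life
CA = 0.49 * 50 = 24.5 mm

24.5 mm


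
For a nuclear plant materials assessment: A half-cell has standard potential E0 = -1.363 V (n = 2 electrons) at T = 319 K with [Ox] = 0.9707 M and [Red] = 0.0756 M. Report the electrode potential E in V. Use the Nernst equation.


Apply the Nernst equation: E = E0 + (RT/nF)*ln([Ox]/[Red])
Step 1: RT/nF = 8.314*319/(2*96485) = 0.01374393 V
Step 2: [Ox]/[Red] = 0.9707/0.0756 = 12.839947
Step 3: ln(12.839947) = 2.552561
Step 4: correction = 0.01374393 * 2.552561 = 0.035 V
E = -1.363 + 0.035 = -1.328 V

-1.328 V


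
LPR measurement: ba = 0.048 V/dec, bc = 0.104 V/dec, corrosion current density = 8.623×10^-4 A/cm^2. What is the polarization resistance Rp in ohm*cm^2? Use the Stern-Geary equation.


Apply the Stern-Geary equation: Rp = ba*bc / (2.303*icorr*(ba+bc))
ba*bc = 0.048*0.104 = 0.004992
ba+bc = 0.152; 2.303*icorr*(ba+bc) = 2.303*8.623×10^-4*0.152 = 3.0185329×10^-4
Rp = 0.004992 / 3.0185329×10^-4 = 16.54 ohm*cm^2

16.54 ohm*cm^2


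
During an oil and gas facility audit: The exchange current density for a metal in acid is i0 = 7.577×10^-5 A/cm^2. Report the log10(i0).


i0 = 7.577×10^-5 A/cm^2
log10(i0) = -4.121

-4.121


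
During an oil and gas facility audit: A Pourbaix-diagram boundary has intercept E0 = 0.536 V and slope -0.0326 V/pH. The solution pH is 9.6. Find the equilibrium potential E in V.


Apply the Pourbaix line equation: E = E0 + slope*pH
E = 0.536 + (-0.0326)*9.6 = 0.536 + (-0.31296) = 0.22304 V
Rounded to 4 decimal places: E = 0.2230 V

0.2230 V


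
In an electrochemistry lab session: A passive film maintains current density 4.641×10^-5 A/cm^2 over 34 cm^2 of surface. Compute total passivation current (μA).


I = i_pass * A, then convert A → μA (×10^6)
I = 4.641×10^-5 * 34 * 10^6 = 1577.94 μA

1577.94 μA


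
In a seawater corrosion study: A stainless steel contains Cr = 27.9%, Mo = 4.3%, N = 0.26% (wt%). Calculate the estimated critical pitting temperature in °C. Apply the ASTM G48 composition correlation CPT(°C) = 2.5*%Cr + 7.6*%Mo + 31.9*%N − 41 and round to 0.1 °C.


Apply the ASTM G48 empirical CPT estimate: CPT(°C) = 2.5*%Cr + 7.6*%Mo + 31.9*%N − 41
2.5*27.9 = 69.75; 7.6*4.3 = 32.68; 31.9*0.26 = 8.294
CPT = 69.75 + 32.68 + 8.294 − 41 = 69.724 °C
Rounded to 0.1 °C: CPT ≈ 69.7 °C

69.7 °C


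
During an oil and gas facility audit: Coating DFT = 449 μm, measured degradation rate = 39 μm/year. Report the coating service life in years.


Service life = thickness / degradation rate
Life = 449 / 39 = 11.5 years

11.5 years


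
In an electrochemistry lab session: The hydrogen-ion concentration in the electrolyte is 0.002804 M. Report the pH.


pH = −log10[H+]
pH = −log10(0.002804) = 2.55

2.55


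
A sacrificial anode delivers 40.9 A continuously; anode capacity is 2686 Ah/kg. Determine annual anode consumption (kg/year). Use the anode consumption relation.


Annual consumption = current * hours per year / capacity
Rate = 40.9 * 8760 / 2686 = 133.4 kg/year

133.4 kg/year


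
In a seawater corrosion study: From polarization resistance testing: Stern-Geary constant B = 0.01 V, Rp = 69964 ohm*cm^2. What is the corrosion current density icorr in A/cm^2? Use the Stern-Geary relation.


Apply the Stern-Geary relation: icorr = B / Rp
icorr = 0.01 / 69964 = 1.429×10^-7 A/cm^2

1.429×10^-7 A/cm^2


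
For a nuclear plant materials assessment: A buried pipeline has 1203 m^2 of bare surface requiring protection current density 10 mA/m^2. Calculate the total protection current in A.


I = area * current density, then convert mA → A (÷1000)
I = 1203 * 10 / 1000 = 12.03 A

12.03 A


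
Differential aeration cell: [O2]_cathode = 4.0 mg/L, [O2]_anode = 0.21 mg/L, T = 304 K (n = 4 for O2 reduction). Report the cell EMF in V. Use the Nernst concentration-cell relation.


Apply the Nernst concentration-cell relation: E = (RT/nF)*ln(C_cathode/C_anode)
RT/nF = 8.314*304/(4*96485) = 0.00654883 V
ln(4.0/0.21) = 2.94694
E = 0.00654883 * 2.94694 = 0.0193 V

0.0193 V


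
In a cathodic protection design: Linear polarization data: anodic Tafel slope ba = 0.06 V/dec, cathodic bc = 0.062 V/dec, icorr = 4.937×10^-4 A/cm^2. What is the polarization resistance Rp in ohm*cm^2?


Apply the Stern-Geary equation: Rp = ba*bc / (2.303*icorr*(ba+bc))
ba*bc = 0.06*0.062 = 0.00372
ba+bc = 0.122; 2.303*icorr*(ba+bc) = 2.303*4.937×10^-4*0.122 = 1.3871291×10^-4
Rp = 0.00372 / 1.3871291×10^-4 = 26.82 ohm*cm^2

26.82 ohm*cm^2


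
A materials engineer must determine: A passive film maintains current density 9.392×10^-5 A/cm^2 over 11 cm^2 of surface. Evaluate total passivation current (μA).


I = i_pass * A, then convert A → μA (×10^6)
I = 9.392×10^-5 * 11 * 10^6 = 1033.12 μA

1033.12 μA


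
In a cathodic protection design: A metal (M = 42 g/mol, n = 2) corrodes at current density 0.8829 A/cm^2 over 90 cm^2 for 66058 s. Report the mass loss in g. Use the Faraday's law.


Apply Faraday's law: m = i*A*t*M / (n*F)
Total charge passed Q = i*A*t = 0.8829*90*66058 = 5249034.738 C
m = Q*M/(n*F) = 5249034.738*42/(2*96485) = 1142.455 g

1142.455 g


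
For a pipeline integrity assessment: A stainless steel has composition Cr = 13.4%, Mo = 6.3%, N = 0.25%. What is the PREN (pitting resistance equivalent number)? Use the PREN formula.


Apply the PREN formula: PREN = Cr + 3.3*Mo + 16*N
PREN = 13.4 + 3.3*6.3 + 16*0.25
PREN = 13.4 + 20.79 + 4.0 = 38.19

38.19


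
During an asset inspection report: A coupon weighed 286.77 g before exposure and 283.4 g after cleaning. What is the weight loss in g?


Weight loss = initial − final
WL = 286.77 − 283.4 = 3.37 g

3.37 g


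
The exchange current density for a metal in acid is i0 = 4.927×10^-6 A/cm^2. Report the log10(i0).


i0 = 4.927×10^-6 A/cm^2
log10(i0) = -5.307

-5.307


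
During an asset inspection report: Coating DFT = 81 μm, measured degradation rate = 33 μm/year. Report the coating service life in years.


Service life = thickness / degradation rate
Life = 81 / 33 = 2.5 years

2.5 years


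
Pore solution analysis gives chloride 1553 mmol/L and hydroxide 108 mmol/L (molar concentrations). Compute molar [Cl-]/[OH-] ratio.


Threshold parameter = [Cl-] / [OH-] (molar basis; both in mmol/L, so units cancel)
Ratio = 1553 / 108 = 14.38

14.38


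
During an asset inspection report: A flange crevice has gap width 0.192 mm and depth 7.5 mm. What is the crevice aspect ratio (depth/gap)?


Aspect ratio = depth / gap
Ratio = 7.5 / 0.192 = 39.1

39.1


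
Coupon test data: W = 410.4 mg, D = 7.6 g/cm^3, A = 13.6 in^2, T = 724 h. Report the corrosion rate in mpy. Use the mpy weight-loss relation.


Apply the mpy weight-loss relation: CR = 534 * W / (D * A * T)
Numerator: 534 * 410.4 = 219153.6
Denominator: 7.6 * 13.6 * 724 = 74832.64
CR = 219153.6 / 74832.64 = 2.92858 mpy

2.92858 mpy


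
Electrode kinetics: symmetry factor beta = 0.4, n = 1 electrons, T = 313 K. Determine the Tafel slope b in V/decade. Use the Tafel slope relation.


Apply the Tafel slope relation: b = 2.303*R*T/(beta*n*F)
Numerator: 2.303 * 8.314 * 313 = 5993.06
Denominator: 0.4 * 1 * 96485 = 38594.0
b = 5993.06 / 38594.0 = 0.1553 V/decade

0.1553 V/decade


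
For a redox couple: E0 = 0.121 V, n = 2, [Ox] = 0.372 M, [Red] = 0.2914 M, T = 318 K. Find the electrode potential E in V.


Apply the Nernst equation: E = E0 + (RT/nF)*ln([Ox]/[Red])
Step 1: RT/nF = 8.314*318/(2*96485) = 0.01370084 V
Step 2: [Ox]/[Red] = 0.372/0.2914 = 1.276596
Step 3: ln(1.276596) = 0.244197
Step 4: correction = 0.01370084 * 0.244197 = 0.0033 V
E = 0.121 + 0.0033 = 0.1243 V

0.1243 V


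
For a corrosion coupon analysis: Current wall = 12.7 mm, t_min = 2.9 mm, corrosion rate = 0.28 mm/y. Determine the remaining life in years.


Apply the remaining-life relation: RL = (t_current − t_min) / CR
RL = (12.7 − 2.9) / 0.28 = 9.8 / 0.28 = 35.0 years

35.0 years


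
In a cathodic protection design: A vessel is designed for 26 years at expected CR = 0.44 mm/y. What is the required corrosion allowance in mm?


Corrosion allowance = CR × design life
CA = 0.44 * 26 = 11.44 mm

11.44 mm


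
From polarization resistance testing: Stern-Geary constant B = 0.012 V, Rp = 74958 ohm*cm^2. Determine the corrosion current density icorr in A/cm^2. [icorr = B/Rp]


Apply the Stern-Geary relation: icorr = B / Rp
icorr = 0.012 / 74958 = 1.601×10^-7 A/cm^2

1.601×10^-7 A/cm^2


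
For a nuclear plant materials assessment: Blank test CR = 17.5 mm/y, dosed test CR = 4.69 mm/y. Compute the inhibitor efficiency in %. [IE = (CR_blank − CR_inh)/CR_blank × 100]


Apply the inhibitor-efficiency definition: IE = (CR_blank − CR_inh)/CR_blank × 100
IE = (17.5 − 4.69) / 17.5 × 100
IE = 12.81 / 17.5 × 100 = 73.2 %

73.2 %


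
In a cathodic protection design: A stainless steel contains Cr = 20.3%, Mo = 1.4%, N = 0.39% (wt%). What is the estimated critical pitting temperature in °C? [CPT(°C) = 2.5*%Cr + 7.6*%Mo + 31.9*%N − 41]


Apply the ASTM G48 empirical CPT estimate: CPT(°C) = 2.5*%Cr + 7.6*%Mo + 31.9*%N − 41
2.5*20.3 = 50.75; 7.6*1.4 = 10.64; 31.9*0.39 = 12.441
CPT = 50.75 + 10.64 + 12.441 − 41 = 32.831 °C
Rounded to 0.1 °C: CPT ≈ 32.8 °C

32.8 °C


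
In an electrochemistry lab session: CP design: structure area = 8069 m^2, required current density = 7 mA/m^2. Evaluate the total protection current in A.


I = area * current density, then convert mA → A (÷1000)
I = 8069 * 7 / 1000 = 56.48 A

56.48 A


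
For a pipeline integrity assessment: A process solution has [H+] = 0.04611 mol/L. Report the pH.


pH = −log10[H+]
pH = −log10(0.04611) = 1.34

1.34


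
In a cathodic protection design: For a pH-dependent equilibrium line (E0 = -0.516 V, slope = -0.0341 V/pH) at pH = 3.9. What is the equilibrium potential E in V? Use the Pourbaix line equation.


Apply the Pourbaix line equation: E = E0 + slope*pH
E = -0.516 + (-0.0341)*3.9 = -0.516 + (-0.13299) = -0.64899 V
Rounded to 4 decimal places: E = -0.6490 V

-0.6490 V


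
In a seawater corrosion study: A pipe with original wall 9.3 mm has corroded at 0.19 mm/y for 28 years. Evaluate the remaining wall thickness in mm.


Remaining wall = original − CR × time
t = 9.3 − 0.19*28 = 9.3 − 5.32 = 3.98 mm

3.98 mm


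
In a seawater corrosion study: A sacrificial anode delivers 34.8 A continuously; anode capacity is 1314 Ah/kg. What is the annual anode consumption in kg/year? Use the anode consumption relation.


Annual consumption = current * hours per year / capacity
Rate = 34.8 * 8760 / 1314 = 232.0 kg/year

232.0 kg/year


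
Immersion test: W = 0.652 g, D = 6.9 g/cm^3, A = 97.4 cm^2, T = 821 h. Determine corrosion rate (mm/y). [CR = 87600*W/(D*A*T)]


Apply the mm/y weight-loss relation: CR = 87600 * W / (D * A * T)
Numerator: 87600 * 0.652 = 57115.2
Denominator: 6.9 * 97.4 * 821 = 551761.26
CR = 57115.2 / 551761.26 = 0.10351 mm/y

0.10351 mm/y


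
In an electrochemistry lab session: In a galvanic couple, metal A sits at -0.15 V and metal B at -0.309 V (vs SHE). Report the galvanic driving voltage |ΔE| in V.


Driving voltage is the absolute potential difference.
|ΔE| = |-0.15 − (-0.309)| = 0.159 V

0.159 V


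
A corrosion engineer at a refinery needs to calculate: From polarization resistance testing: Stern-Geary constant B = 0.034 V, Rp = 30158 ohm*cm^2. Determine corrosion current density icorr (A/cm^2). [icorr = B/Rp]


Apply the Stern-Geary relation: icorr = B / Rp
icorr = 0.034 / 30158 = 1.127×10^-6 A/cm^2

1.127×10^-6 A/cm^2


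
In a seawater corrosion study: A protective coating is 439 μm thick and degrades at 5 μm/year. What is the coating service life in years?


Service life = thickness / degradation rate
Life = 439 / 5 = 87.8 years

87.8 years


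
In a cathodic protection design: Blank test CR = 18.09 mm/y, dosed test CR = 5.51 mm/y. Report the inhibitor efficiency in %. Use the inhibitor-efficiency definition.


Apply the inhibitor-efficiency definition: IE = (CR_blank − CR_inh)/CR_blank × 100
IE = (18.09 − 5.51) / 18.09 × 100
IE = 12.58 / 18.09 × 100 = 69.5 %

69.5 %


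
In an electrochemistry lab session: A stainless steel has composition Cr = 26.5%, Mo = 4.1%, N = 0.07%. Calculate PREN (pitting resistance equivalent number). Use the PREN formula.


Apply the PREN formula: PREN = Cr + 3.3*Mo + 16*N
PREN = 26.5 + 3.3*4.1 + 16*0.07
PREN = 26.5 + 13.53 + 1.12 = 41.15

41.15


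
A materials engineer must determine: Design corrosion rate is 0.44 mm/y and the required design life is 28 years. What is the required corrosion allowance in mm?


Corrosion allowance = CR × design life
CA = 0.44 * 28 = 12.32 mm

12.32 mm


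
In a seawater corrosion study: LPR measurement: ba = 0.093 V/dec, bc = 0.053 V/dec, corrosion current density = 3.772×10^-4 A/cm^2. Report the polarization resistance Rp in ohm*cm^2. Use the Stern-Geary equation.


Apply the Stern-Geary equation: Rp = ba*bc / (2.303*icorr*(ba+bc))
ba*bc = 0.093*0.053 = 0.004929
ba+bc = 0.146; 2.303*icorr*(ba+bc) = 2.303*3.772×10^-4*0.146 = 1.2682897×10^-4
Rp = 0.004929 / 1.2682897×10^-4 = 38.9 ohm*cm^2

38.9 ohm*cm^2


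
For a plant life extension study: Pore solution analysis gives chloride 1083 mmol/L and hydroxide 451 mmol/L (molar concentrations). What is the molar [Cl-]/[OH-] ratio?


Threshold parameter = [Cl-] / [OH-] (molar basis; both in mmol/L, so units cancel)
Ratio = 1083 / 451 = 2.4

2.4


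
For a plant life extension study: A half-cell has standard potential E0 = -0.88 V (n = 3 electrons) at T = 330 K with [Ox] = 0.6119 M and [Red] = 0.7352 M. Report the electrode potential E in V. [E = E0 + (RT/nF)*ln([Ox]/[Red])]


Apply the Nernst equation: E = E0 + (RT/nF)*ln([Ox]/[Red])
Step 1: RT/nF = 8.314*330/(3*96485) = 0.00947857 V
Step 2: [Ox]/[Red] = 0.6119/0.7352 = 0.832291
Step 3: ln(0.832291) = -0.183573
Step 4: correction = 0.00947857 * -0.183573 = -0.0017 V
E = -0.88 + -0.0017 = -0.8817 V

-0.8817 V


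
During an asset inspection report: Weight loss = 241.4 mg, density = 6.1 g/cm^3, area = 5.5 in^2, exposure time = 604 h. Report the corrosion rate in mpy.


Apply the mpy weight-loss relation: CR = 534 * W / (D * A * T)
Numerator: 534 * 241.4 = 128907.6
Denominator: 6.1 * 5.5 * 604 = 20264.2
CR = 128907.6 / 20264.2 = 6.36135 mpy

6.36135 mpy


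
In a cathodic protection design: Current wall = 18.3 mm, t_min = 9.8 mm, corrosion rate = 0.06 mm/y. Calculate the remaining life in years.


Apply the remaining-life relation: RL = (t_current − t_min) / CR
RL = (18.3 − 9.8) / 0.06 = 8.5 / 0.06 = 141.7 years

141.7 years


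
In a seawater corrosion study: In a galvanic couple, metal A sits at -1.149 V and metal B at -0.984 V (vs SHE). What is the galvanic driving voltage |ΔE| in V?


Driving voltage is the absolute potential difference.
|ΔE| = |-1.149 − (-0.984)| = 0.165 V

0.165 V


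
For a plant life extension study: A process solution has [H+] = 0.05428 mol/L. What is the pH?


pH = −log10[H+]
pH = −log10(0.05428) = 1.27

1.27


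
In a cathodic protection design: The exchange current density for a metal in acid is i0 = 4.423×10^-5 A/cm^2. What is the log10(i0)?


i0 = 4.423×10^-5 A/cm^2
log10(i0) = -4.354

-4.354


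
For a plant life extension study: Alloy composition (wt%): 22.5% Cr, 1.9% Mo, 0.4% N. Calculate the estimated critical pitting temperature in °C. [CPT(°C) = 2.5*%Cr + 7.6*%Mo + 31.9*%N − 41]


Apply the ASTM G48 empirical CPT estimate: CPT(°C) = 2.5*%Cr + 7.6*%Mo + 31.9*%N − 41
2.5*22.5 = 56.25; 7.6*1.9 = 14.44; 31.9*0.4 = 12.76
CPT = 56.25 + 14.44 + 12.76 − 41 = 42.45 °C
Rounded to 0.1 °C: CPT ≈ 42.5 °C

42.5 °C


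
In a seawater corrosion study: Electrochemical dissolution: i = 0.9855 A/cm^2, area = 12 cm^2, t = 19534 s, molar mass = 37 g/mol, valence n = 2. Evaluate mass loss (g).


Apply Faraday's law: m = i*A*t*M / (n*F)
Total charge passed Q = i*A*t = 0.9855*12*19534 = 231009.084 C
m = Q*M/(n*F) = 231009.084*37/(2*96485) = 44.2936 g

44.2936 g


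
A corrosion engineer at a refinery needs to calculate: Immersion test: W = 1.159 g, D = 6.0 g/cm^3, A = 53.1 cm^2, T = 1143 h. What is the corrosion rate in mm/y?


Apply the mm/y weight-loss relation: CR = 87600 * W / (D * A * T)
Numerator: 87600 * 1.159 = 101528.4
Denominator: 6.0 * 53.1 * 1143 = 364159.8
CR = 101528.4 / 364159.8 = 0.2788 mm/y

0.2788 mm/y


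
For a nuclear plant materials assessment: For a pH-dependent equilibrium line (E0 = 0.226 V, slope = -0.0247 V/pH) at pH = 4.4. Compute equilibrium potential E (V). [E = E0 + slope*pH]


Apply the Pourbaix line equation: E = E0 + slope*pH
E = 0.226 + (-0.0247)*4.4 = 0.226 + (-0.10868) = 0.11732 V
Rounded to 4 decimal places: E = 0.1173 V

0.1173 V


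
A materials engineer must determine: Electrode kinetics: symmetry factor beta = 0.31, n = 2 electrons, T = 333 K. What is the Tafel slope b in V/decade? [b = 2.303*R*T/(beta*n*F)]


Apply the Tafel slope relation: b = 2.303*R*T/(beta*n*F)
Numerator: 2.303 * 8.314 * 333 = 6376.0
Denominator: 0.31 * 2 * 96485 = 59820.7
b = 6376.0 / 59820.7 = 0.107 V/decade

0.107 V/decade


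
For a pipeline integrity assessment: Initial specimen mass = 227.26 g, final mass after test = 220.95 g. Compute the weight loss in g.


Weight loss = initial − final
WL = 227.26 − 220.95 = 6.31 g

6.31 g


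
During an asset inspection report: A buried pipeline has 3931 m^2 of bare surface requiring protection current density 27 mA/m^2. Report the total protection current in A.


I = area * current density, then convert mA → A (÷1000)
I = 3931 * 27 / 1000 = 106.14 A

106.14 A


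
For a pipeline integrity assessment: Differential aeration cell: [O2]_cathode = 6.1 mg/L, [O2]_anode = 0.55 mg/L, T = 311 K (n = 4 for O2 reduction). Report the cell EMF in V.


Apply the Nernst concentration-cell relation: E = (RT/nF)*ln(C_cathode/C_anode)
RT/nF = 8.314*311/(4*96485) = 0.00669963 V
ln(6.1/0.55) = 2.40613
E = 0.00669963 * 2.40613 = 0.01612 V

0.01612 V


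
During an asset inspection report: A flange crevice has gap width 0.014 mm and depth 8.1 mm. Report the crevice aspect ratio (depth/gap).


Aspect ratio = depth / gap
Ratio = 8.1 / 0.014 = 578.6

578.6


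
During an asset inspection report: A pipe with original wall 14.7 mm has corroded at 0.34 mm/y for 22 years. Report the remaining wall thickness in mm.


Remaining wall = original − CR × time
t = 14.7 − 0.34*22 = 14.7 − 7.48 = 7.22 mm

7.22 mm


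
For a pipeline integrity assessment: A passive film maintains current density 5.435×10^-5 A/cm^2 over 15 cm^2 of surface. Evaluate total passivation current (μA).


I = i_pass * A, then convert A → μA (×10^6)
I = 5.435×10^-5 * 15 * 10^6 = 815.25 μA

815.25 μA


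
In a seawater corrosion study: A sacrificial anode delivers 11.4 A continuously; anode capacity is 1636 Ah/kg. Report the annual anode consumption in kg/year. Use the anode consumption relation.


Annual consumption = current * hours per year / capacity
Rate = 11.4 * 8760 / 1636 = 61.0 kg/year

61.0 kg/year


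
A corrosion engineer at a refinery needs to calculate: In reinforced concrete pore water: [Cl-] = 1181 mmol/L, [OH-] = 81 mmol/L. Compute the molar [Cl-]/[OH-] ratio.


Threshold parameter = [Cl-] / [OH-] (molar basis; both in mmol/L, so units cancel)
Ratio = 1181 / 81 = 14.58

14.58


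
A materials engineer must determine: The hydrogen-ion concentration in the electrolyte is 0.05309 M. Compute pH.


pH = −log10[H+]
pH = −log10(0.05309) = 1.27

1.27


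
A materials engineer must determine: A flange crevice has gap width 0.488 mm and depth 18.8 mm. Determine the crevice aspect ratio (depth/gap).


Aspect ratio = depth / gap
Ratio = 18.8 / 0.488 = 38.5

38.5


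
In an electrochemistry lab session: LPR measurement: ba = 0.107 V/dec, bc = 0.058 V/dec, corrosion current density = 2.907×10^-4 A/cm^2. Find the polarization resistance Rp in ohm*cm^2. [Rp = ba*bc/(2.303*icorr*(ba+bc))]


Apply the Stern-Geary equation: Rp = ba*bc / (2.303*icorr*(ba+bc))
ba*bc = 0.107*0.058 = 0.006206
ba+bc = 0.165; 2.303*icorr*(ba+bc) = 2.303*2.907×10^-4*0.165 = 1.1046455×10^-4
Rp = 0.006206 / 1.1046455×10^-4 = 56.18 ohm*cm^2

56.18 ohm*cm^2


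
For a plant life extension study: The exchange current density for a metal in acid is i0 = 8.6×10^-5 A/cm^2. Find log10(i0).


i0 = 8.6×10^-5 A/cm^2
log10(i0) = -4.066

-4.066


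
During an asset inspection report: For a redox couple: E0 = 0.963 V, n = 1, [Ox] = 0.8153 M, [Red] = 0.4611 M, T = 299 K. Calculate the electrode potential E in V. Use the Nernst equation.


Apply the Nernst equation: E = E0 + (RT/nF)*ln([Ox]/[Red])
Step 1: RT/nF = 8.314*299/(1*96485) = 0.02576448 V
Step 2: [Ox]/[Red] = 0.8153/0.4611 = 1.768163
Step 3: ln(1.768163) = 0.569941
Step 4: correction = 0.02576448 * 0.569941 = 0.015 V
E = 0.963 + 0.015 = 0.978 V

0.978 V


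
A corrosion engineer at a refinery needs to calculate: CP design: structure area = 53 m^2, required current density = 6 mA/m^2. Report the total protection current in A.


I = area * current density, then convert mA → A (÷1000)
I = 53 * 6 / 1000 = 0.32 A

0.32 A


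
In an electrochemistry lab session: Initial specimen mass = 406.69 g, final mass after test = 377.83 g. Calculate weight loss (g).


Weight loss = initial − final
WL = 406.69 − 377.83 = 28.86 g

28.86 g


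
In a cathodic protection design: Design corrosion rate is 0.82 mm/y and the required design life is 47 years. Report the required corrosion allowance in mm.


Corrosion allowance = CR × design life
CA = 0.82 * 47 = 38.54 mm

38.54 mm


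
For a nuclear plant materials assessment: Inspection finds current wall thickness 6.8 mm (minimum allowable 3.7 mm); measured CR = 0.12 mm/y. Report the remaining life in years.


Apply the remaining-life relation: RL = (t_current − t_min) / CR
RL = (6.8 − 3.7) / 0.12 = 3.1 / 0.12 = 25.8 years

25.8 years


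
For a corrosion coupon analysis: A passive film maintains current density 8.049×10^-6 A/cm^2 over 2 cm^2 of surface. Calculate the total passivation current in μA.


I = i_pass * A, then convert A → μA (×10^6)
I = 8.049×10^-6 * 2 * 10^6 = 16.1 μA

16.1 μA


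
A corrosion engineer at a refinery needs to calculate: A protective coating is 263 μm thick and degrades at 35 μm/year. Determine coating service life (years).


Service life = thickness / degradation rate
Life = 263 / 35 = 7.5 years

7.5 years


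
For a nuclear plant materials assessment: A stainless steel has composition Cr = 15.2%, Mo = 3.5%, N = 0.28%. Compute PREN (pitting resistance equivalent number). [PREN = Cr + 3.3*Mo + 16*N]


Apply the PREN formula: PREN = Cr + 3.3*Mo + 16*N
PREN = 15.2 + 3.3*3.5 + 16*0.28
PREN = 15.2 + 11.55 + 4.48 = 31.23

31.23


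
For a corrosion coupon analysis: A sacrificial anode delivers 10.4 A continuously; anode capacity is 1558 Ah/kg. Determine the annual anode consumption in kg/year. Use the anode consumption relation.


Annual consumption = current * hours per year / capacity
Rate = 10.4 * 8760 / 1558 = 58.5 kg/year

58.5 kg/year


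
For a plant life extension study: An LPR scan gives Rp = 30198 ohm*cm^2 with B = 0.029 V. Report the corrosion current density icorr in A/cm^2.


Apply the Stern-Geary relation: icorr = B / Rp
icorr = 0.029 / 30198 = 9.603×10^-7 A/cm^2

9.603×10^-7 A/cm^2


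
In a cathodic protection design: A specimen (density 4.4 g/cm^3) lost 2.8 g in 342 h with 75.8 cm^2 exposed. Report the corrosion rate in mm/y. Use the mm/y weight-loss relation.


Apply the mm/y weight-loss relation: CR = 87600 * W / (D * A * T)
Numerator: 87600 * 2.8 = 245280.0
Denominator: 4.4 * 75.8 * 342 = 114063.84
CR = 245280.0 / 114063.84 = 2.15037 mm/y

2.15037 mm/y


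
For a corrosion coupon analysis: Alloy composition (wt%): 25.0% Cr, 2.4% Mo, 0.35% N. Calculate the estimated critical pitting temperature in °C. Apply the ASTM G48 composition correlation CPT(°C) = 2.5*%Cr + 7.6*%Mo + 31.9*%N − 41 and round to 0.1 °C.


Apply the ASTM G48 empirical CPT estimate: CPT(°C) = 2.5*%Cr + 7.6*%Mo + 31.9*%N − 41
2.5*25.0 = 62.5; 7.6*2.4 = 18.24; 31.9*0.35 = 11.165
CPT = 62.5 + 18.24 + 11.165 − 41 = 50.905 °C
Rounded to 0.1 °C: CPT ≈ 50.9 °C

50.9 °C


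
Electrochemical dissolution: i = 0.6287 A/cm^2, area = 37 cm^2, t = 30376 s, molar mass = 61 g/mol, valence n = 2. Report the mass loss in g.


Apply Faraday's law: m = i*A*t*M / (n*F)
Total charge passed Q = i*A*t = 0.6287*37*30376 = 706603.4744 C
m = Q*M/(n*F) = 706603.4744*61/(2*96485) = 223.365 g

223.365 g


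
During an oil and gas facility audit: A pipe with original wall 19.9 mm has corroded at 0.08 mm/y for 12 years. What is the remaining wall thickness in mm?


Remaining wall = original − CR × time
t = 19.9 − 0.08*12 = 19.9 − 0.96 = 18.94 mm

18.94 mm


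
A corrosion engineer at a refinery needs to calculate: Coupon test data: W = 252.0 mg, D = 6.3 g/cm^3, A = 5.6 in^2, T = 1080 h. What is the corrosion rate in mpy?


Apply the mpy weight-loss relation: CR = 534 * W / (D * A * T)
Numerator: 534 * 252.0 = 134568.0
Denominator: 6.3 * 5.6 * 1080 = 38102.4
CR = 134568.0 / 38102.4 = 3.532 mpy

3.532 mpy


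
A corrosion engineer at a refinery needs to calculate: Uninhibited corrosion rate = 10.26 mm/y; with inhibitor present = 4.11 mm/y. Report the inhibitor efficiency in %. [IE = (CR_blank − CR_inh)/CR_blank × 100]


Apply the inhibitor-efficiency definition: IE = (CR_blank − CR_inh)/CR_blank × 100
IE = (10.26 − 4.11) / 10.26 × 100
IE = 6.15 / 10.26 × 100 = 59.9 %

59.9 %


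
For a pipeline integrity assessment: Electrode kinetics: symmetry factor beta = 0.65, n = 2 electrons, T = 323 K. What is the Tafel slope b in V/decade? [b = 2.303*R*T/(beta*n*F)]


Apply the Tafel slope relation: b = 2.303*R*T/(beta*n*F)
Numerator: 2.303 * 8.314 * 323 = 6184.53
Denominator: 0.65 * 2 * 96485 = 125430.5
b = 6184.53 / 125430.5 = 0.049 V/decade

0.049 V/decade


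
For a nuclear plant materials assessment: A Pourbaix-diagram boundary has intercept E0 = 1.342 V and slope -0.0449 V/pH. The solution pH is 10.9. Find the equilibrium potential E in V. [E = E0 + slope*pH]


Apply the Pourbaix line equation: E = E0 + slope*pH
E = 1.342 + (-0.0449)*10.9 = 1.342 + (-0.48941) = 0.85259 V
Rounded to 4 decimal places: E = 0.8526 V

0.8526 V


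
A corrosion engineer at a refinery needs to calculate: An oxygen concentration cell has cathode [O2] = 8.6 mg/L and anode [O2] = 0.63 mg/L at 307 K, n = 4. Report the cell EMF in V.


Apply the Nernst concentration-cell relation: E = (RT/nF)*ln(C_cathode/C_anode)
RT/nF = 8.314*307/(4*96485) = 0.00661346 V
ln(8.6/0.63) = 2.6138
E = 0.00661346 * 2.6138 = 0.01729 V

0.01729 V


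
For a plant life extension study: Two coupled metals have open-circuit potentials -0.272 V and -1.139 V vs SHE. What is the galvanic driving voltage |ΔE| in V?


Driving voltage is the absolute potential difference.
|ΔE| = |-0.272 − (-1.139)| = 0.867 V

0.867 V


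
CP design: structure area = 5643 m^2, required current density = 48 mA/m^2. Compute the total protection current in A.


I = area * current density, then convert mA → A (÷1000)
I = 5643 * 48 / 1000 = 270.86 A

270.86 A


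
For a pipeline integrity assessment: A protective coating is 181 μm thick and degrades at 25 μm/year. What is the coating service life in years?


Service life = thickness / degradation rate
Life = 181 / 25 = 7.2 years

7.2 years


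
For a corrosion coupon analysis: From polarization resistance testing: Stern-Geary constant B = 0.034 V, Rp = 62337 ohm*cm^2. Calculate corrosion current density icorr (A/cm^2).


Apply the Stern-Geary relation: icorr = B / Rp
icorr = 0.034 / 62337 = 5.454×10^-7 A/cm^2

5.454×10^-7 A/cm^2


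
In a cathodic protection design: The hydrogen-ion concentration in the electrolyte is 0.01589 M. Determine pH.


pH = −log10[H+]
pH = −log10(0.01589) = 1.8

1.8


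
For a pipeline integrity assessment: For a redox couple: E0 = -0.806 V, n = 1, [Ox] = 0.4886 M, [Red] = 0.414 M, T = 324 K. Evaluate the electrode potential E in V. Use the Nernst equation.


Apply the Nernst equation: E = E0 + (RT/nF)*ln([Ox]/[Red])
Step 1: RT/nF = 8.314*324/(1*96485) = 0.0279187 V
Step 2: [Ox]/[Red] = 0.4886/0.414 = 1.180193
Step 3: ln(1.180193) = 0.165678
Step 4: correction = 0.0279187 * 0.165678 = 0.005 V
E = -0.806 + 0.005 = -0.801 V

-0.801 V


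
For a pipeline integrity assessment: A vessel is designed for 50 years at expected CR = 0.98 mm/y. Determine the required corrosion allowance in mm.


Corrosion allowance = CR × design life
CA = 0.98 * 50 = 49.0 mm

49.0 mm


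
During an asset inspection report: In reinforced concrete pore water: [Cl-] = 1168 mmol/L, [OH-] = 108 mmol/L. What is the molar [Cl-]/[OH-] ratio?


Threshold parameter = [Cl-] / [OH-] (molar basis; both in mmol/L, so units cancel)
Ratio = 1168 / 108 = 10.81

10.81


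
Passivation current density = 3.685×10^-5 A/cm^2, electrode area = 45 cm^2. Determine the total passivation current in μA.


I = i_pass * A, then convert A → μA (×10^6)
I = 3.685×10^-5 * 45 * 10^6 = 1658.25 μA

1658.25 μA


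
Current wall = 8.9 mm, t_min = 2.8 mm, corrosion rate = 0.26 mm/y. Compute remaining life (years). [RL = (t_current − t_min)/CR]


Apply the remaining-life relation: RL = (t_current − t_min) / CR
RL = (8.9 − 2.8) / 0.26 = 6.1 / 0.26 = 23.5 years

23.5 years


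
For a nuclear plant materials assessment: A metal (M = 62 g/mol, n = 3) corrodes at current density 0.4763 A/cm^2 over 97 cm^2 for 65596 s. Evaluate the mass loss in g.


Apply Faraday's law: m = i*A*t*M / (n*F)
Total charge passed Q = i*A*t = 0.4763*97*65596 = 3030607.3556 C
m = Q*M/(n*F) = 3030607.3556*62/(3*96485) = 649.14289 g

649.14289 g


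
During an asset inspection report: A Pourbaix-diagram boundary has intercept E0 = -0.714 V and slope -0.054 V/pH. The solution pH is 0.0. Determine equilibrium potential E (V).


Apply the Pourbaix line equation: E = E0 + slope*pH
E = -0.714 + (-0.054)*0.0 = -0.714 + (0) = -0.714 V
Rounded to 4 decimal places: E = -0.7140 V

-0.7140 V


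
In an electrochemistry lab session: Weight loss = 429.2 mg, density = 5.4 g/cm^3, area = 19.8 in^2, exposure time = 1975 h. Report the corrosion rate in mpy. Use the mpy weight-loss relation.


Apply the mpy weight-loss relation: CR = 534 * W / (D * A * T)
Numerator: 534 * 429.2 = 229192.8
Denominator: 5.4 * 19.8 * 1975 = 211167.0
CR = 229192.8 / 211167.0 = 1.085 mpy

1.085 mpy


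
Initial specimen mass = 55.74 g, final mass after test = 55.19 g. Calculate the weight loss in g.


Weight loss = initial − final
WL = 55.74 − 55.19 = 0.55 g

0.55 g


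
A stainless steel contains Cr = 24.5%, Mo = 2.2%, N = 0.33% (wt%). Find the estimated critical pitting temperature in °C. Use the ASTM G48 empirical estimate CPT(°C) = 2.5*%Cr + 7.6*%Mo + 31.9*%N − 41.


Apply the ASTM G48 empirical CPT estimate: CPT(°C) = 2.5*%Cr + 7.6*%Mo + 31.9*%N − 41
2.5*24.5 = 61.25; 7.6*2.2 = 16.72; 31.9*0.33 = 10.527
CPT = 61.25 + 16.72 + 10.527 − 41 = 47.497 °C
Rounded to 0.1 °C: CPT ≈ 47.5 °C

47.5 °C


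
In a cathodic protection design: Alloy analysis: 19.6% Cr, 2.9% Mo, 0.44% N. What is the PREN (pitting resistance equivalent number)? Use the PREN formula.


Apply the PREN formula: PREN = Cr + 3.3*Mo + 16*N
PREN = 19.6 + 3.3*2.9 + 16*0.44
PREN = 19.6 + 9.57 + 7.04 = 36.21

36.21


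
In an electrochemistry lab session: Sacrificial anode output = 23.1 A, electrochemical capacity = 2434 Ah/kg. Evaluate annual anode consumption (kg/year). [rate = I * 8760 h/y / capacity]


Annual consumption = current * hours per year / capacity
Rate = 23.1 * 8760 / 2434 = 83.1 kg/year

83.1 kg/year
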